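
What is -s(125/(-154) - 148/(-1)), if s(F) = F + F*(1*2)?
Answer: -68001/154 ≈ -441.56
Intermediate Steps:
s(F) = 3*F (s(F) = F + F*2 = F + 2*F = 3*F)
-s(125/(-154) - 148/(-1)) = -3*(125/(-154) - 148/(-1)) = -3*(125*(-1/154) - 148*(-1)) = -3*(-125/154 + 148) = -3*22667/154 = -1*68001/154 = -68001/154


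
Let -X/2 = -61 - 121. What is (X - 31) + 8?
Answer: 341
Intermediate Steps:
X = 364 (X = -2*(-61 - 121) = -2*(-182) = 364)
(X - 31) + 8 = (364 - 31) + 8 = 333 + 8 = 341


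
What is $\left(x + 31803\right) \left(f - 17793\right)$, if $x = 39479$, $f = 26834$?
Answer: $644460562$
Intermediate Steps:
$\left(x + 31803\right) \left(f - 17793\right) = \left(39479 + 31803\right) \left(26834 - 17793\right) = 71282 \cdot 9041 = 644460562$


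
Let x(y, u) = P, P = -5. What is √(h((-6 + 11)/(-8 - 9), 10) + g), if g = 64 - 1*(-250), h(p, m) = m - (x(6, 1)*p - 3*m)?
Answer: √101881/17 ≈ 18.776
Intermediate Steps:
x(y, u) = -5
h(p, m) = 4*m + 5*p (h(p, m) = m - (-5*p - 3*m) = m + (3*m + 5*p) = 4*m + 5*p)
g = 314 (g = 64 + 250 = 314)
√(h((-6 + 11)/(-8 - 9), 10) + g) = √((4*10 + 5*((-6 + 11)/(-8 - 9))) + 314) = √((40 + 5*(5/(-17))) + 314) = √((40 + 5*(5*(-1/17))) + 314) = √((40 + 5*(-5/17)) + 314) = √((40 - 25/17) + 314) = √(655/17 + 314) = √(5993/17) = √101881/17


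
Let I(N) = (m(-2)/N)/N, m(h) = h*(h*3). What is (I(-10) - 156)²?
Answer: 15186609/625 ≈ 24299.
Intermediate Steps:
m(h) = 3*h² (m(h) = h*(3*h) = 3*h²)
I(N) = 12/N² (I(N) = ((3*(-2)²)/N)/N = ((3*4)/N)/N = (12/N)/N = 12/N²)
(I(-10) - 156)² = (12/(-10)² - 156)² = (12*(1/100) - 156)² = (3/25 - 156)² = (-3897/25)² = 15186609/625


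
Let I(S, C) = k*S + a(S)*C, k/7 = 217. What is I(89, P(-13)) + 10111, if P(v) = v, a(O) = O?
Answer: 144145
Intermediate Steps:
k = 1519 (k = 7*217 = 1519)
I(S, C) = 1519*S + C*S (I(S, C) = 1519*S + S*C = 1519*S + C*S)
I(89, P(-13)) + 10111 = 89*(1519 - 13) + 10111 = 89*1506 + 10111 = 134034 + 10111 = 144145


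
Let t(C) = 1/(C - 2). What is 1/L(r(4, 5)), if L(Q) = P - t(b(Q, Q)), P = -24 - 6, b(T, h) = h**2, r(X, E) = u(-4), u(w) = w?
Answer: -14/421 ≈ -0.033254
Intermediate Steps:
r(X, E) = -4
t(C) = 1/(-2 + C)
P = -30
L(Q) = -30 - 1/(-2 + Q**2)
1/L(r(4, 5)) = 1/((59 - 30*(-4)**2)/(-2 + (-4)**2)) = 1/((59 - 30*16)/(-2 + 16)) = 1/((59 - 480)/14) = 1/((1/14)*(-421)) = 1/(-421/14) = -14/421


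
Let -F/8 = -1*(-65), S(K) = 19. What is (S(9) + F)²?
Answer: 251001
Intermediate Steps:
F = -520 (F = -(-8)*(-65) = -8*65 = -520)
(S(9) + F)² = (19 - 520)² = (-501)² = 251001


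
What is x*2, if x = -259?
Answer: -518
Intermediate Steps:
x*2 = -259*2 = -518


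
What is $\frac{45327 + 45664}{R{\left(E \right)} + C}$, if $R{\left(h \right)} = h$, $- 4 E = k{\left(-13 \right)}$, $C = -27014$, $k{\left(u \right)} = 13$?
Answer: $- \frac{363964}{108069} \approx -3.3679$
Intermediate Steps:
$E = - \frac{13}{4}$ ($E = \left(- \frac{1}{4}\right) 13 = - \frac{13}{4} \approx -3.25$)
$\frac{45327 + 45664}{R{\left(E \right)} + C} = \frac{45327 + 45664}{- \frac{13}{4} - 27014} = \frac{90991}{- \frac{108069}{4}} = 90991 \left(- \frac{4}{108069}\right) = - \frac{363964}{108069}$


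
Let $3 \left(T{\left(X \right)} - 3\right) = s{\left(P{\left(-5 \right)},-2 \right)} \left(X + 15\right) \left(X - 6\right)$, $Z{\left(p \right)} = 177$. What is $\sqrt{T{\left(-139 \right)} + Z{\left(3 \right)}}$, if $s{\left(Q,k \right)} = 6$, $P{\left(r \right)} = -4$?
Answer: $2 \sqrt{9035} \approx 190.11$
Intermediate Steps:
$T{\left(X \right)} = 3 + 2 \left(-6 + X\right) \left(15 + X\right)$ ($T{\left(X \right)} = 3 + \frac{6 \left(X + 15\right) \left(X - 6\right)}{3} = 3 + \frac{6 \left(15 + X\right) \left(-6 + X\right)}{3} = 3 + \frac{6 \left(-6 + X\right) \left(15 + X\right)}{3} = 3 + 2 \left(-6 + X\right) \left(15 + X\right)$)
$\sqrt{T{\left(-139 \right)} + Z{\left(3 \right)}} = \sqrt{\left(-177 + 2 \left(-139\right)^{2} + 18 \left(-139\right)\right) + 177} = \sqrt{\left(-177 + 2 \cdot 19321 - 2502\right) + 177} = \sqrt{\left(-177 + 38642 - 2502\right) + 177} = \sqrt{35963 + 177} = \sqrt{36140} = 2 \sqrt{9035}$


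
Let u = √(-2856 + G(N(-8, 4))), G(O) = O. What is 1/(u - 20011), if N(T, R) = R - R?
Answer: -20011/400442977 - 2*I*√714/400442977 ≈ -4.9972e-5 - 1.3346e-7*I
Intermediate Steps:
N(T, R) = 0
u = 2*I*√714 (u = √(-2856 + 0) = √(-2856) = 2*I*√714 ≈ 53.442*I)
1/(u - 20011) = 1/(2*I*√714 - 20011) = 1/(-20011 + 2*I*√714)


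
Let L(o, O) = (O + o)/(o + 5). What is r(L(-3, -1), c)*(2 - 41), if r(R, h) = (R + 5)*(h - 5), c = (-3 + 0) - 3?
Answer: 1287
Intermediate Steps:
L(o, O) = (O + o)/(5 + o)
c = -6 (c = -3 - 3 = -6)
r(R, h) = (-5 + h)*(5 + R) (r(R, h) = (5 + R)*(-5 + h) = (-5 + h)*(5 + R))
r(L(-3, -1), c)*(2 - 41) = (-25 - 5*(-1 - 3)/(5 - 3) + 5*(-6) + ((-1 - 3)/(5 - 3))*(-6))*(2 - 41) = (-25 - 5*(-4)/2 - 30 + (-4/2)*(-6))*(-39) = (-25 - 5*(-4)/2 - 30 + ((½)*(-4))*(-6))*(-39) = (-25 - 5*(-2) - 30 - 2*(-6))*(-39) = (-25 + 10 - 30 + 12)*(-39) = -33*(-39) = 1287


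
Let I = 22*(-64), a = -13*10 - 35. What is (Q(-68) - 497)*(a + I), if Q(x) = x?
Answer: 888745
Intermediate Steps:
a = -165 (a = -130 - 35 = -165)
I = -1408
(Q(-68) - 497)*(a + I) = (-68 - 497)*(-165 - 1408) = -565*(-1573) = 888745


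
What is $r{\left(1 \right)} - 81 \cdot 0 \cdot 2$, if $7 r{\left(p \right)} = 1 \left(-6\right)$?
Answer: $- \frac{6}{7} \approx -0.85714$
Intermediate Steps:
$r{\left(p \right)} = - \frac{6}{7}$ ($r{\left(p \right)} = \frac{1 \left(-6\right)}{7} = \frac{1}{7} \left(-6\right) = - \frac{6}{7}$)
$r{\left(1 \right)} - 81 \cdot 0 \cdot 2 = - \frac{6}{7} - 81 \cdot 0 \cdot 2 = - \frac{6}{7} - 0 = - \frac{6}{7} + 0 = - \frac{6}{7}$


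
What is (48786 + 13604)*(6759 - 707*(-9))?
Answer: 818681580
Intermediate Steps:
(48786 + 13604)*(6759 - 707*(-9)) = 62390*(6759 + 6363) = 62390*13122 = 818681580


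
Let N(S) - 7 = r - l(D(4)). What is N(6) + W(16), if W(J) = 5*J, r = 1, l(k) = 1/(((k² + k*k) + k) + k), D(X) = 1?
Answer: 351/4 ≈ 87.750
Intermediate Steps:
l(k) = 1/(2*k + 2*k²) (l(k) = 1/(((k² + k²) + k) + k) = 1/((2*k² + k) + k) = 1/((k + 2*k²) + k) = 1/(2*k + 2*k²))
N(S) = 31/4 (N(S) = 7 + (1 - 1/(2*1*(1 + 1))) = 7 + (1 - 1/(2*2)) = 7 + (1 - 1*¼) = 7 + (1 - ¼) = 7 + ¾ = 31/4)
N(6) + W(16) = 31/4 + 5*16 = 31/4 + 80 = 351/4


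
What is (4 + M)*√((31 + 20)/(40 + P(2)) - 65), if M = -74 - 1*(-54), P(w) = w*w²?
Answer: -4*I*√1023 ≈ -127.94*I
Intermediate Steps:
P(w) = w³
M = -20 (M = -74 + 54 = -20)
(4 + M)*√((31 + 20)/(40 + P(2)) - 65) = (4 - 20)*√((31 + 20)/(40 + 2³) - 65) = -16*√(51/(40 + 8) - 65) = -16*√(51/48 - 65) = -16*√(51*(1/48) - 65) = -16*√(17/16 - 65) = -4*I*√1023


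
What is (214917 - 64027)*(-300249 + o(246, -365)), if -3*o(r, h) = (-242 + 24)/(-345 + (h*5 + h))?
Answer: -68908259997614/1521 ≈ -4.5305e+10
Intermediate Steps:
o(r, h) = 218/(3*(-345 + 6*h)) (o(r, h) = -(-242 + 24)/(3*(-345 + (h*5 + h))) = -(-218)/(3*(-345 + (5*h + h))) = -(-218)/(3*(-345 + 6*h)) = 218/(3*(-345 + 6*h)))
(214917 - 64027)*(-300249 + o(246, -365)) = (214917 - 64027)*(-300249 + 218/(9*(-115 + 2*(-365)))) = 150890*(-300249 + 218/(9*(-115 - 730))) = 150890*(-300249 + (218/9)/(-845)) = 150890*(-300249 + (218/9)*(-1/845)) = 150890*(-300249 - 218/7605) = 150890*(-2283393863/7605) = -68908259997614/1521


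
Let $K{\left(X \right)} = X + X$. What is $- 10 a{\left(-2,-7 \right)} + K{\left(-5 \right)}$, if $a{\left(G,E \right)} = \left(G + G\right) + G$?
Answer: $50$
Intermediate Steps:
$K{\left(X \right)} = 2 X$
$a{\left(G,E \right)} = 3 G$ ($a{\left(G,E \right)} = 2 G + G = 3 G$)
$- 10 a{\left(-2,-7 \right)} + K{\left(-5 \right)} = - 10 \cdot 3 \left(-2\right) + 2 \left(-5\right) = \left(-10\right) \left(-6\right) - 10 = 60 - 10 = 50$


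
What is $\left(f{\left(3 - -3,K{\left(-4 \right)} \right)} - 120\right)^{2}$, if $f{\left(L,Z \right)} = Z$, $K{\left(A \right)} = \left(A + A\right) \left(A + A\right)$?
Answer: $3136$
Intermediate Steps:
$K{\left(A \right)} = 4 A^{2}$ ($K{\left(A \right)} = 2 A 2 A = 4 A^{2}$)
$\left(f{\left(3 - -3,K{\left(-4 \right)} \right)} - 120\right)^{2} = \left(4 \left(-4\right)^{2} - 120\right)^{2} = \left(4 \cdot 16 - 120\right)^{2} = \left(64 - 120\right)^{2} = \left(-56\right)^{2} = 3136$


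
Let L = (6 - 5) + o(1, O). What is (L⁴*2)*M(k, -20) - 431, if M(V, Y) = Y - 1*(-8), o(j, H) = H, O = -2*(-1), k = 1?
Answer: -2375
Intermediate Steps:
O = 2
M(V, Y) = 8 + Y (M(V, Y) = Y + 8 = 8 + Y)
L = 3 (L = (6 - 5) + 2 = 1 + 2 = 3)
(L⁴*2)*M(k, -20) - 431 = (3⁴*2)*(8 - 20) - 431 = (81*2)*(-12) - 431 = 162*(-12) - 431 = -1944 - 431 = -2375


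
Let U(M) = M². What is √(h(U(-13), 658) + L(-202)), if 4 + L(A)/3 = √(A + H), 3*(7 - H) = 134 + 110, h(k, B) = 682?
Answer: √(670 + I*√2487) ≈ 25.902 + 0.96265*I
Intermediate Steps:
H = -223/3 (H = 7 - (134 + 110)/3 = 7 - ⅓*244 = 7 - 244/3 = -223/3 ≈ -74.333)
L(A) = -12 + 3*√(-223/3 + A) (L(A) = -12 + 3*√(A - 223/3) = -12 + 3*√(-223/3 + A))
√(h(U(-13), 658) + L(-202)) = √(682 + (-12 + √(-669 + 9*(-202)))) = √(682 + (-12 + √(-669 - 1818))) = √(682 + (-12 + √(-2487))) = √(682 + (-12 + I*√2487)) = √(670 + I*√2487)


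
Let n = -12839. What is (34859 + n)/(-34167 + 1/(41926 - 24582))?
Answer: -381914880/592592447 ≈ -0.64448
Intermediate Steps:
(34859 + n)/(-34167 + 1/(41926 - 24582)) = (34859 - 12839)/(-34167 + 1/(41926 - 24582)) = 22020/(-34167 + 1/17344) = 22020/(-592592447/17344) = 22020*(-17344/592592447) = -381914880/592592447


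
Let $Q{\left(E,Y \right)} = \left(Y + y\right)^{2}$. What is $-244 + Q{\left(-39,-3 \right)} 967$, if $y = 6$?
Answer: $8459$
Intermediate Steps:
$Q{\left(E,Y \right)} = \left(6 + Y\right)^{2}$ ($Q{\left(E,Y \right)} = \left(Y + 6\right)^{2} = \left(6 + Y\right)^{2}$)
$-244 + Q{\left(-39,-3 \right)} 967 = -244 + \left(6 - 3\right)^{2} \cdot 967 = -244 + 3^{2} \cdot 967 = -244 + 9 \cdot 967 = -244 + 8703 = 8459$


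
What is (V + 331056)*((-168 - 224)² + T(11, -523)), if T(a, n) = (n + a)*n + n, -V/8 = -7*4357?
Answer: 242047479016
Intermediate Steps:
V = 243992 (V = -(-56)*4357 = -8*(-30499) = 243992)
T(a, n) = n + n*(a + n) (T(a, n) = (a + n)*n + n = n*(a + n) + n = n + n*(a + n))
(V + 331056)*((-168 - 224)² + T(11, -523)) = (243992 + 331056)*((-168 - 224)² - 523*(1 + 11 - 523)) = 575048*((-392)² - 523*(-511)) = 575048*(153664 + 267253) = 575048*420917 = 242047479016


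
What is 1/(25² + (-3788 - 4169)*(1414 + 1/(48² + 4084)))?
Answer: -6388/71868668281 ≈ -8.8884e-8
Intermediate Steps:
1/(25² + (-3788 - 4169)*(1414 + 1/(48² + 4084))) = 1/(625 - 7957*(1414 + 1/(2304 + 4084))) = 1/(625 - 7957*(1414 + 1/6388)) = 1/(625 - 7957*9032633/6388) = 1/(625 - 71872660781/6388) = 1/(-71868668281/6388) = -6388/71868668281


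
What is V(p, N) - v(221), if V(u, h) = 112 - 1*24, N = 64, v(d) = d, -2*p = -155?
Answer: -133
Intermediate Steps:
p = 155/2 (p = -½*(-155) = 155/2 ≈ 77.500)
V(u, h) = 88 (V(u, h) = 112 - 24 = 88)
V(p, N) - v(221) = 88 - 1*221 = 88 - 221 = -133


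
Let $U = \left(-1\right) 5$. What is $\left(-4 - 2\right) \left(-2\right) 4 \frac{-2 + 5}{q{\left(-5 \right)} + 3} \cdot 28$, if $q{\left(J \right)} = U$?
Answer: $-2016$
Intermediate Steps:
$U = -5$
$q{\left(J \right)} = -5$
$\left(-4 - 2\right) \left(-2\right) 4 \frac{-2 + 5}{q{\left(-5 \right)} + 3} \cdot 28 = \left(-4 - 2\right) \left(-2\right) 4 \frac{-2 + 5}{-5 + 3} \cdot 28 = \left(-6\right) \left(-2\right) 4 \frac{3}{-2} \cdot 28 = 12 \cdot 4 \cdot 3 \left(- \frac{1}{2}\right) 28 = 48 \left(- \frac{3}{2}\right) 28 = \left(-72\right) 28 = -2016$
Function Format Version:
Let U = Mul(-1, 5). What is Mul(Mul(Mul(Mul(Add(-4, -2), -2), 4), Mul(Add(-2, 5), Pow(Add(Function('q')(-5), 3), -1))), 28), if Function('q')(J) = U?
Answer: -2016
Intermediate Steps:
U = -5
Function('q')(J) = -5
Mul(Mul(Mul(Mul(Add(-4, -2), -2), 4), Mul(Add(-2, 5), Pow(Add(Function('q')(-5), 3), -1))), 28) = Mul(Mul(Mul(Mul(Add(-4, -2), -2), 4), Mul(Add(-2, 5), Pow(Add(-5, 3), -1))), 28) = Mul(Mul(Mul(Mul(-6, -2), 4), Mul(3, Pow(-2, -1))), 28) = Mul(Mul(Mul(12, 4), Mul(3, Rational(-1, 2))), 28) = Mul(Mul(48, Rational(-3, 2)), 28) = Mul(-72, 28) = -2016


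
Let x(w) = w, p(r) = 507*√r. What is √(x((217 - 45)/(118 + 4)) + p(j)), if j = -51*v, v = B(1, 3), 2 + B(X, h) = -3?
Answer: √(5246 + 1886547*√255)/61 ≈ 89.986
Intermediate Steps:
B(X, h) = -5 (B(X, h) = -2 - 3 = -5)
v = -5
j = 255 (j = -51*(-5) = 255)
√(x((217 - 45)/(118 + 4)) + p(j)) = √((217 - 45)/(118 + 4) + 507*√255) = √(172/122 + 507*√255) = √(172*(1/122) + 507*√255) = √(86/61 + 507*√255)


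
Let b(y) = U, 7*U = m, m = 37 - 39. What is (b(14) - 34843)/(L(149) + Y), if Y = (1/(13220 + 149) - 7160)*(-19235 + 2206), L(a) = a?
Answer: -1086913069/3803456052928 ≈ -0.00028577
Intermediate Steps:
m = -2
U = -2/7 (U = (1/7)*(-2) = -2/7 ≈ -0.28571)
b(y) = -2/7
Y = 1630050602131/13369 (Y = (1/13369 - 7160)*(-17029) = -95722039/13369*(-17029) = 1630050602131/13369 ≈ 1.2193e+8)
(b(14) - 34843)/(L(149) + Y) = (-2/7 - 34843)/(149 + 1630050602131/13369) = -243903/(7*1630052594112/13369) = -243903/7*13369/1630052594112 = -1086913069/3803456052928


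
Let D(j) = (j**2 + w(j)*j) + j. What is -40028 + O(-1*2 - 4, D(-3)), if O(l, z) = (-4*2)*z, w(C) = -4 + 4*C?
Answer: -40460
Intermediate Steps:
D(j) = j + j**2 + j*(-4 + 4*j) (D(j) = (j**2 + (-4 + 4*j)*j) + j = (j**2 + j*(-4 + 4*j)) + j = j + j**2 + j*(-4 + 4*j))
O(l, z) = -8*z
-40028 + O(-1*2 - 4, D(-3)) = -40028 - (-24)*(-3 + 5*(-3)) = -40028 - (-24)*(-3 - 15) = -40028 - (-24)*(-18) = -40028 - 8*54 = -40028 - 432 = -40460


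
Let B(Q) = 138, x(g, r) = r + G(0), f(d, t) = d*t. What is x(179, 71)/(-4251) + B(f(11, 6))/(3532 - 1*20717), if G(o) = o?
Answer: -1806773/73053435 ≈ -0.024732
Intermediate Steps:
x(g, r) = r (x(g, r) = r + 0 = r)
x(179, 71)/(-4251) + B(f(11, 6))/(3532 - 1*20717) = 71/(-4251) + 138/(3532 - 1*20717) = 71*(-1/4251) + 138/(3532 - 20717) = -71/4251 + 138/(-17185) = -71/4251 + 138*(-1/17185) = -71/4251 - 138/17185 = -1806773/73053435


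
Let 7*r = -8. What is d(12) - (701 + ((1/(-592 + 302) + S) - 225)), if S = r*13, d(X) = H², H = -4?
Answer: -903633/2030 ≈ -445.14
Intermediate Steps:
r = -8/7 (r = (⅐)*(-8) = -8/7 ≈ -1.1429)
d(X) = 16 (d(X) = (-4)² = 16)
S = -104/7 (S = -8/7*13 = -104/7 ≈ -14.857)
d(12) - (701 + ((1/(-592 + 302) + S) - 225)) = 16 - (701 + ((1/(-592 + 302) - 104/7) - 225)) = 16 - (701 + ((1/(-290) - 104/7) - 225)) = 16 - (701 + ((-1/290 - 104/7) - 225)) = 16 - (701 + (-30167/2030 - 225)) = 16 - (701 - 486917/2030) = 16 - 1*936113/2030 = 16 - 936113/2030 = -903633/2030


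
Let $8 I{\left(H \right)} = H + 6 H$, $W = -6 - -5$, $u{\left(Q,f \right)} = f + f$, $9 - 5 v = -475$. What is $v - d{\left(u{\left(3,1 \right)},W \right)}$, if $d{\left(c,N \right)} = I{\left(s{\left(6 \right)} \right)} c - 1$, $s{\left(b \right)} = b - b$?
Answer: $\frac{489}{5} \approx 97.8$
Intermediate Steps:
$v = \frac{484}{5}$ ($v = \frac{9}{5} - -95 = \frac{9}{5} + 95 = \frac{484}{5} \approx 96.8$)
$s{\left(b \right)} = 0$
$u{\left(Q,f \right)} = 2 f$
$W = -1$ ($W = -6 + 5 = -1$)
$I{\left(H \right)} = \frac{7 H}{8}$ ($I{\left(H \right)} = \frac{H + 6 H}{8} = \frac{7 H}{8}$)
$d{\left(c,N \right)} = -1$ ($d{\left(c,N \right)} = \frac{7}{8} \cdot 0 c - 1 = 0 c - 1 = 0 - 1 = -1$)
$v - d{\left(u{\left(3,1 \right)},W \right)} = \frac{484}{5} - -1 = \frac{484}{5} + 1 = \frac{489}{5}$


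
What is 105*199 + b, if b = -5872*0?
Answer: 20895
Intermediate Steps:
b = 0
105*199 + b = 105*199 + 0 = 20895 + 0 = 20895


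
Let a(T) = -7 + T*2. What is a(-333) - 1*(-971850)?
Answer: 971177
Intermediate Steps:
a(T) = -7 + 2*T
a(-333) - 1*(-971850) = (-7 + 2*(-333)) - 1*(-971850) = (-7 - 666) + 971850 = -673 + 971850 = 971177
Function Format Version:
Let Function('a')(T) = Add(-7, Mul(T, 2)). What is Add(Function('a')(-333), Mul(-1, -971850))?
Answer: 971177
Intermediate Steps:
Function('a')(T) = Add(-7, Mul(2, T))
Add(Function('a')(-333), Mul(-1, -971850)) = Add(Add(-7, Mul(2, -333)), Mul(-1, -971850)) = Add(Add(-7, -666), 971850) = Add(-673, 971850) = 971177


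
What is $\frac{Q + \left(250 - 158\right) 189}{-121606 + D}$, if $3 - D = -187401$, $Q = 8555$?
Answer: $\frac{25943}{65798} \approx 0.39428$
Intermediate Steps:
$D = 187404$ ($D = 3 - -187401 = 3 + 187401 = 187404$)
$\frac{Q + \left(250 - 158\right) 189}{-121606 + D} = \frac{8555 + \left(250 - 158\right) 189}{-121606 + 187404} = \frac{8555 + 92 \cdot 189}{65798} = \left(8555 + 17388\right) \frac{1}{65798} = 25943 \cdot \frac{1}{65798} = \frac{25943}{65798}$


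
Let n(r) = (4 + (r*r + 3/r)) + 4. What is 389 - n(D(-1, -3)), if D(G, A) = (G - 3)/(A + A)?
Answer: 6769/18 ≈ 376.06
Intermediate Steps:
D(G, A) = (-3 + G)/(2*A) (D(G, A) = (-3 + G)/((2*A)) = (-3 + G)*(1/(2*A)) = (-3 + G)/(2*A))
n(r) = 8 + r² + 3/r (n(r) = (4 + (r² + 3/r)) + 4 = (4 + r² + 3/r) + 4 = 8 + r² + 3/r)
389 - n(D(-1, -3)) = 389 - (8 + ((½)*(-3 - 1)/(-3))² + 3/(((½)*(-3 - 1)/(-3)))) = 389 - (8 + ((½)*(-⅓)*(-4))² + 3/(((½)*(-⅓)*(-4)))) = 389 - (8 + (⅔)² + 3/(⅔)) = 389 - (8 + 4/9 + 3*(3/2)) = 389 - (8 + 4/9 + 9/2) = 389 - 1*233/18 = 389 - 233/18 = 6769/18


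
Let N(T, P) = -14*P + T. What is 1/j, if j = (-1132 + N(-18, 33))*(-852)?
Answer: 1/1373424 ≈ 7.2811e-7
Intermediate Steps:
N(T, P) = T - 14*P
j = 1373424 (j = (-1132 + (-18 - 14*33))*(-852) = (-1132 + (-18 - 462))*(-852) = (-1132 - 480)*(-852) = -1612*(-852) = 1373424)
1/j = 1/1373424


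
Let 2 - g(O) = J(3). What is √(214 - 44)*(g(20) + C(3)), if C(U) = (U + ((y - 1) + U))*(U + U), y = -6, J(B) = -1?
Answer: -3*√170 ≈ -39.115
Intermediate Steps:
g(O) = 3 (g(O) = 2 - 1*(-1) = 2 + 1 = 3)
C(U) = 2*U*(-7 + 2*U) (C(U) = (U + ((-6 - 1) + U))*(U + U) = (U + (-7 + U))*(2*U) = (-7 + 2*U)*(2*U) = 2*U*(-7 + 2*U))
√(214 - 44)*(g(20) + C(3)) = √(214 - 44)*(3 + 2*3*(-7 + 2*3)) = √170*(3 + 2*3*(-7 + 6)) = √170*(3 + 2*3*(-1)) = √170*(3 - 6) = √170*(-3) = -3*√170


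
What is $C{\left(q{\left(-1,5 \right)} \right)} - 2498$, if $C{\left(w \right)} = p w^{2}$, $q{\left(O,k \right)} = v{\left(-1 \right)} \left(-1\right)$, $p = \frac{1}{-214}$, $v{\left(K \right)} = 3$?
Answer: $- \frac{534581}{214} \approx -2498.0$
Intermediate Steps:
$p = - \frac{1}{214} \approx -0.0046729$
$q{\left(O,k \right)} = -3$ ($q{\left(O,k \right)} = 3 \left(-1\right) = -3$)
$C{\left(w \right)} = - \frac{w^{2}}{214}$
$C{\left(q{\left(-1,5 \right)} \right)} - 2498 = - \frac{\left(-3\right)^{2}}{214} - 2498 = \left(- \frac{1}{214}\right) 9 - 2498 = - \frac{9}{214} - 2498 = - \frac{534581}{214}$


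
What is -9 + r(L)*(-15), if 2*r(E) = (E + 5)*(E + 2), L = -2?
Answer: -9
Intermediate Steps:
r(E) = (2 + E)*(5 + E)/2 (r(E) = ((E + 5)*(E + 2))/2 = ((5 + E)*(2 + E))/2 = ((2 + E)*(5 + E))/2 = (2 + E)*(5 + E)/2)
-9 + r(L)*(-15) = -9 + (5 + (½)*(-2)² + (7/2)*(-2))*(-15) = -9 + (5 + (½)*4 - 7)*(-15) = -9 + (5 + 2 - 7)*(-15) = -9 + 0*(-15) = -9 + 0 = -9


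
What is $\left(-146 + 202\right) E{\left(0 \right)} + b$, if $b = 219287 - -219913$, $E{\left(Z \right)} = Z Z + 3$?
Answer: $439368$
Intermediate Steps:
$E{\left(Z \right)} = 3 + Z^{2}$ ($E{\left(Z \right)} = Z^{2} + 3 = 3 + Z^{2}$)
$b = 439200$ ($b = 219287 + 219913 = 439200$)
$\left(-146 + 202\right) E{\left(0 \right)} + b = \left(-146 + 202\right) \left(3 + 0^{2}\right) + 439200 = 56 \left(3 + 0\right) + 439200 = 56 \cdot 3 + 439200 = 168 + 439200 = 439368$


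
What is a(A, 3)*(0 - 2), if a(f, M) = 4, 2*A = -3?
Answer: -8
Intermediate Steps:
A = -3/2 (A = (1/2)*(-3) = -3/2 ≈ -1.5000)
a(A, 3)*(0 - 2) = 4*(0 - 2) = 4*(-2) = -8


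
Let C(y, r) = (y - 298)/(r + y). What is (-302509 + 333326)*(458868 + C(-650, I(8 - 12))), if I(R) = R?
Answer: 1541366801090/109 ≈ 1.4141e+10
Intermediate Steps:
C(y, r) = (-298 + y)/(r + y)
(-302509 + 333326)*(458868 + C(-650, I(8 - 12))) = (-302509 + 333326)*(458868 + (-298 - 650)/((8 - 12) - 650)) = 30817*(458868 - 948/(-4 - 650)) = 30817*(458868 - 948/(-654)) = 30817*(458868 - 1/654*(-948)) = 30817*(458868 + 158/109) = 30817*(50016770/109) = 1541366801090/109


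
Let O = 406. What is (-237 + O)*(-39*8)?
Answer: -52728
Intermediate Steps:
(-237 + O)*(-39*8) = (-237 + 406)*(-39*8) = 169*(-312) = -52728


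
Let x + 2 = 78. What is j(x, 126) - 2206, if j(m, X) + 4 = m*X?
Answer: 7366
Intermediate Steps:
x = 76 (x = -2 + 78 = 76)
j(m, X) = -4 + X*m (j(m, X) = -4 + m*X = -4 + X*m)
j(x, 126) - 2206 = (-4 + 126*76) - 2206 = (-4 + 9576) - 2206 = 9572 - 2206 = 7366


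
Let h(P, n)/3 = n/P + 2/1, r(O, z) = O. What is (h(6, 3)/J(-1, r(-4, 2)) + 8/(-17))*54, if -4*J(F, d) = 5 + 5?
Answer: -3186/17 ≈ -187.41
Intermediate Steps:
J(F, d) = -5/2 (J(F, d) = -(5 + 5)/4 = -1/4*10 = -5/2)
h(P, n) = 6 + 3*n/P (h(P, n) = 3*(n/P + 2/1) = 3*(n/P + 2*1) = 3*(n/P + 2) = 3*(2 + n/P) = 6 + 3*n/P)
(h(6, 3)/J(-1, r(-4, 2)) + 8/(-17))*54 = ((6 + 3*3/6)/(-5/2) + 8/(-17))*54 = ((6 + 3*3*(1/6))*(-2/5) + 8*(-1/17))*54 = ((6 + 3/2)*(-2/5) - 8/17)*54 = ((15/2)*(-2/5) - 8/17)*54 = (-3 - 8/17)*54 = -59/17*54 = -3186/17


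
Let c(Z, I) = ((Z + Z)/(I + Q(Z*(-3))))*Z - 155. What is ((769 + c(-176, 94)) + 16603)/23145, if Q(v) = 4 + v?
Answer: 5419897/7244385 ≈ 0.74815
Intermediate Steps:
c(Z, I) = -155 + 2*Z²/(4 + I - 3*Z) (c(Z, I) = ((Z + Z)/(I + (4 + Z*(-3))))*Z - 155 = ((2*Z)/(I + (4 - 3*Z)))*Z - 155 = ((2*Z)/(4 + I - 3*Z))*Z - 155 = (2*Z/(4 + I - 3*Z))*Z - 155 = 2*Z²/(4 + I - 3*Z) - 155 = -155 + 2*Z²/(4 + I - 3*Z))
((769 + c(-176, 94)) + 16603)/23145 = ((769 + (-620 - 155*94 + 2*(-176)² + 465*(-176))/(4 + 94 - 3*(-176))) + 16603)/23145 = ((769 + (-620 - 14570 + 2*30976 - 81840)/(4 + 94 + 528)) + 16603)*(1/23145) = ((769 + (-620 - 14570 + 61952 - 81840)/626) + 16603)*(1/23145) = ((769 + (1/626)*(-35078)) + 16603)*(1/23145) = ((769 - 17539/313) + 16603)*(1/23145) = (223158/313 + 16603)*(1/23145) = (5419897/313)*(1/23145) = 5419897/7244385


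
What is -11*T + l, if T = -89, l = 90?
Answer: 1069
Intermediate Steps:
-11*T + l = -11*(-89) + 90 = 979 + 90 = 1069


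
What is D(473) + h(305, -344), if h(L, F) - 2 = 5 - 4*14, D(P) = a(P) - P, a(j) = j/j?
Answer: -521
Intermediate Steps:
a(j) = 1
D(P) = 1 - P
h(L, F) = -49 (h(L, F) = 2 + (5 - 4*14) = 2 + (5 - 56) = 2 - 51 = -49)
D(473) + h(305, -344) = (1 - 1*473) - 49 = (1 - 473) - 49 = -472 - 49 = -521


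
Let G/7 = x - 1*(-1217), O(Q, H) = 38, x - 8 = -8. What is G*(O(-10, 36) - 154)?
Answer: -988204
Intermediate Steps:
x = 0 (x = 8 - 8 = 0)
G = 8519 (G = 7*(0 - 1*(-1217)) = 7*(0 + 1217) = 7*1217 = 8519)
G*(O(-10, 36) - 154) = 8519*(38 - 154) = 8519*(-116) = -988204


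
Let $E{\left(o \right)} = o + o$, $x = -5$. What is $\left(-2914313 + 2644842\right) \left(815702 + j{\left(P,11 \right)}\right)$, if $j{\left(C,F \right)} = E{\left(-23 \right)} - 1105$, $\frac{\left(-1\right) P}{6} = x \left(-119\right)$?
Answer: $-219497872521$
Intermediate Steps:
$E{\left(o \right)} = 2 o$
$P = -3570$ ($P = - 6 \left(\left(-5\right) \left(-119\right)\right) = \left(-6\right) 595 = -3570$)
$j{\left(C,F \right)} = -1151$ ($j{\left(C,F \right)} = 2 \left(-23\right) - 1105 = -46 - 1105 = -1151$)
$\left(-2914313 + 2644842\right) \left(815702 + j{\left(P,11 \right)}\right) = \left(-2914313 + 2644842\right) \left(815702 - 1151\right) = \left(-269471\right) 814551 = -219497872521$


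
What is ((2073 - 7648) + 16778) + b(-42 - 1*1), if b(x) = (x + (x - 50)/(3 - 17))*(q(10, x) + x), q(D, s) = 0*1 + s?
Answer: 100308/7 ≈ 14330.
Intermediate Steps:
q(D, s) = s (q(D, s) = 0 + s = s)
b(x) = 2*x*(25/7 + 13*x/14) (b(x) = (x + (x - 50)/(3 - 17))*(x + x) = (x + (-50 + x)/(-14))*(2*x) = (x + (-50 + x)*(-1/14))*(2*x) = (x + (25/7 - x/14))*(2*x) = (25/7 + 13*x/14)*(2*x) = 2*x*(25/7 + 13*x/14))
((2073 - 7648) + 16778) + b(-42 - 1*1) = ((2073 - 7648) + 16778) + (-42 - 1*1)*(50 + 13*(-42 - 1*1))/7 = (-5575 + 16778) + (-42 - 1)*(50 + 13*(-42 - 1))/7 = 11203 + (⅐)*(-43)*(50 + 13*(-43)) = 11203 + (⅐)*(-43)*(50 - 559) = 11203 + (⅐)*(-43)*(-509) = 11203 + 21887/7 = 100308/7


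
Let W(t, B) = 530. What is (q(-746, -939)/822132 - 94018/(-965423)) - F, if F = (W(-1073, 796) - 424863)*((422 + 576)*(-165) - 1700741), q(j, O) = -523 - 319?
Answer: -314130813714837076052129/396852570918 ≈ -7.9156e+11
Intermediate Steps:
q(j, O) = -842
F = 791555445863 (F = (530 - 424863)*((422 + 576)*(-165) - 1700741) = -424333*(998*(-165) - 1700741) = -424333*(-164670 - 1700741) = -424333*(-1865411) = 791555445863)
(q(-746, -939)/822132 - 94018/(-965423)) - F = (-842/822132 - 94018/(-965423)) - 1*791555445863 = (-842*1/822132 - 94018*(-1/965423)) - 791555445863 = (-421/411066 + 94018/965423) - 791555445863 = 38241160105/396852570918 - 791555445863 = -314130813714837076052129/396852570918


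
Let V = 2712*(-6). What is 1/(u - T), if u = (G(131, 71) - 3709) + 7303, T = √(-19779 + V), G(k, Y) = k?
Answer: 3725/13911676 + I*√36051/13911676 ≈ 0.00026776 + 1.3648e-5*I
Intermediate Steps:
V = -16272
T = I*√36051 (T = √(-19779 - 16272) = √(-36051) = I*√36051 ≈ 189.87*I)
u = 3725 (u = (131 - 3709) + 7303 = -3578 + 7303 = 3725)
1/(u - T) = 1/(3725 - I*√36051)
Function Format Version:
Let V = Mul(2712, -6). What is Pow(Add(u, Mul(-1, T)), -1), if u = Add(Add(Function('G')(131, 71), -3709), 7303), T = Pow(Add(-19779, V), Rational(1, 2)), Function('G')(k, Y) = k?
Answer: Add(Rational(3725, 13911676), Mul(Rational(1, 13911676), I, Pow(36051, Rational(1, 2)))) ≈ Add(0.00026776, Mul(1.3648e-5, I))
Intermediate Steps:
V = -16272
T = Mul(I, Pow(36051, Rational(1, 2))) (T = Pow(Add(-19779, -16272), Rational(1, 2)) = Pow(-36051, Rational(1, 2)) = Mul(I, Pow(36051, Rational(1, 2))) ≈ Mul(189.87, I))
u = 3725 (u = Add(Add(131, -3709), 7303) = Add(-3578, 7303) = 3725)
Pow(Add(u, Mul(-1, T)), -1) = Pow(Add(3725, Mul(-1, Mul(I, Pow(36051, Rational(1, 2))))), -1) = Pow(Add(3725, Mul(-1, I, Pow(36051, Rational(1, 2)))), -1)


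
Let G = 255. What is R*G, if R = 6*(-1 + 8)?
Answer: 10710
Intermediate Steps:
R = 42 (R = 6*7 = 42)
R*G = 42*255 = 10710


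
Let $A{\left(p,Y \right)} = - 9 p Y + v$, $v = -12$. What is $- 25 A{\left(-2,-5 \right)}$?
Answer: $2550$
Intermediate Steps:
$A{\left(p,Y \right)} = -12 - 9 Y p$ ($A{\left(p,Y \right)} = - 9 p Y - 12 = - 9 Y p - 12 = -12 - 9 Y p$)
$- 25 A{\left(-2,-5 \right)} = - 25 \left(-12 - \left(-45\right) \left(-2\right)\right) = - 25 \left(-12 - 90\right) = \left(-25\right) \left(-102\right) = 2550$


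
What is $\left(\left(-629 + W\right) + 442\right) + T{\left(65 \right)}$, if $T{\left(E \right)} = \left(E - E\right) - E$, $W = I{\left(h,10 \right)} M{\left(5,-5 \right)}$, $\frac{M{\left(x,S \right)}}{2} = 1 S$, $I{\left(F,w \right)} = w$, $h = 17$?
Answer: $-352$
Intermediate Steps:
$M{\left(x,S \right)} = 2 S$ ($M{\left(x,S \right)} = 2 \cdot 1 S = 2 S$)
$W = -100$ ($W = 10 \cdot 2 \left(-5\right) = 10 \left(-10\right) = -100$)
$T{\left(E \right)} = - E$ ($T{\left(E \right)} = 0 - E = - E$)
$\left(\left(-629 + W\right) + 442\right) + T{\left(65 \right)} = \left(\left(-629 - 100\right) + 442\right) - 65 = \left(-729 + 442\right) - 65 = -287 - 65 = -352$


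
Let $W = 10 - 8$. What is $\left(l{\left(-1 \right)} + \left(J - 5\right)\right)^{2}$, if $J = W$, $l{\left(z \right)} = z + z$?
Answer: $25$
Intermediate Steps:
$l{\left(z \right)} = 2 z$
$W = 2$
$J = 2$
$\left(l{\left(-1 \right)} + \left(J - 5\right)\right)^{2} = \left(2 \left(-1\right) + \left(2 - 5\right)\right)^{2} = \left(-2 + \left(2 - 5\right)\right)^{2} = \left(-2 - 3\right)^{2} = \left(-5\right)^{2} = 25$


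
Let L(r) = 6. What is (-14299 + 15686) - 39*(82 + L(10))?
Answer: -2045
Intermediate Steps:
(-14299 + 15686) - 39*(82 + L(10)) = (-14299 + 15686) - 39*(82 + 6) = 1387 - 39*88 = 1387 - 1*3432 = 1387 - 3432 = -2045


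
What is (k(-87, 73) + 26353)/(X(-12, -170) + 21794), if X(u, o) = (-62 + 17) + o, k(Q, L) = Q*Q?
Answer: 33922/21579 ≈ 1.5720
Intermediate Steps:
k(Q, L) = Q²
X(u, o) = -45 + o
(k(-87, 73) + 26353)/(X(-12, -170) + 21794) = ((-87)² + 26353)/((-45 - 170) + 21794) = (7569 + 26353)/(-215 + 21794) = 33922/21579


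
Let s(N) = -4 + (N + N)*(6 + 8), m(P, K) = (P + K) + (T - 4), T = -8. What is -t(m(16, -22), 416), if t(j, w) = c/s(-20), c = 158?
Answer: 79/282 ≈ 0.28014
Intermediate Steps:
m(P, K) = -12 + K + P (m(P, K) = (P + K) + (-8 - 4) = (K + P) - 12 = -12 + K + P)
s(N) = -4 + 28*N (s(N) = -4 + (2*N)*14 = -4 + 28*N)
t(j, w) = -79/282 (t(j, w) = 158/(-4 + 28*(-20)) = 158/(-4 - 560) = 158/(-564) = 158*(-1/564) = -79/282)
-t(m(16, -22), 416) = -1*(-79/282) = 79/282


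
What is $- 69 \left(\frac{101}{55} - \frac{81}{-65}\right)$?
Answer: $- \frac{152076}{715} \approx -212.69$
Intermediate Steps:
$- 69 \left(\frac{101}{55} - \frac{81}{-65}\right) = - 69 \left(101 \cdot \frac{1}{55} - - \frac{81}{65}\right) = - 69 \left(\frac{101}{55} + \frac{81}{65}\right) = \left(-69\right) \frac{2204}{715} = - \frac{152076}{715}$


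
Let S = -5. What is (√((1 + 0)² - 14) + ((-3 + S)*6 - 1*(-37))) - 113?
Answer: -124 + I*√13 ≈ -124.0 + 3.6056*I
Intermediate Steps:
(√((1 + 0)² - 14) + ((-3 + S)*6 - 1*(-37))) - 113 = (√((1 + 0)² - 14) + ((-3 - 5)*6 - 1*(-37))) - 113 = (√(1² - 14) + (-8*6 + 37)) - 113 = (√(1 - 14) + (-48 + 37)) - 113 = (√(-13) - 11) - 113 = (I*√13 - 11) - 113 = (-11 + I*√13) - 113 = -124 + I*√13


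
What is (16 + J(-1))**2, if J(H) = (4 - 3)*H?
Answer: 225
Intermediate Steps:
J(H) = H (J(H) = 1*H = H)
(16 + J(-1))**2 = (16 - 1)**2 = 15**2 = 225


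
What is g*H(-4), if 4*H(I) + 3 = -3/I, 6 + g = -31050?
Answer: 17469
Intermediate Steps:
g = -31056 (g = -6 - 31050 = -31056)
H(I) = -¾ - 3/(4*I) (H(I) = -¾ + (-3/I)/4 = -¾ - 3/(4*I))
g*H(-4) = -23292*(-1 - 1*(-4))/(-4) = -23292*(-1)*(-1 + 4)/4 = -23292*(-1)*3/4 = -31056*(-9/16) = 17469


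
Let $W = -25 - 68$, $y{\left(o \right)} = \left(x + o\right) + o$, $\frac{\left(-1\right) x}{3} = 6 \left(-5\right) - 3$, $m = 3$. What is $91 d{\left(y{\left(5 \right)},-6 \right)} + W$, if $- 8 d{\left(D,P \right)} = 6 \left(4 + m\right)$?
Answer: $- \frac{2283}{4} \approx -570.75$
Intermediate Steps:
$x = 99$ ($x = - 3 \left(6 \left(-5\right) - 3\right) = - 3 \left(-30 - 3\right) = \left(-3\right) \left(-33\right) = 99$)
$y{\left(o \right)} = 99 + 2 o$ ($y{\left(o \right)} = \left(99 + o\right) + o = 99 + 2 o$)
$W = -93$
$d{\left(D,P \right)} = - \frac{21}{4}$ ($d{\left(D,P \right)} = - \frac{6 \left(4 + 3\right)}{8} = - \frac{6 \cdot 7}{8} = \left(- \frac{1}{8}\right) 42 = - \frac{21}{4}$)
$91 d{\left(y{\left(5 \right)},-6 \right)} + W = 91 \left(- \frac{21}{4}\right) - 93 = - \frac{1911}{4} - 93 = - \frac{2283}{4}$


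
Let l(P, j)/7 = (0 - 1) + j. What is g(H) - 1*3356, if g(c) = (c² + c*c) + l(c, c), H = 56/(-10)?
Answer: -83487/25 ≈ -3339.5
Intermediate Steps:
H = -28/5 (H = 56*(-⅒) = -28/5 ≈ -5.6000)
l(P, j) = -7 + 7*j (l(P, j) = 7*((0 - 1) + j) = 7*(-1 + j) = -7 + 7*j)
g(c) = -7 + 2*c² + 7*c (g(c) = (c² + c*c) + (-7 + 7*c) = (c² + c²) + (-7 + 7*c) = 2*c² + (-7 + 7*c) = -7 + 2*c² + 7*c)
g(H) - 1*3356 = (-7 + 2*(-28/5)² + 7*(-28/5)) - 1*3356 = (-7 + 2*(784/25) - 196/5) - 3356 = (-7 + 1568/25 - 196/5) - 3356 = 413/25 - 3356 = -83487/25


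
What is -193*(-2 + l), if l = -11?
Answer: 2509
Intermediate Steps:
-193*(-2 + l) = -193*(-2 - 11) = -193*(-13) = 2509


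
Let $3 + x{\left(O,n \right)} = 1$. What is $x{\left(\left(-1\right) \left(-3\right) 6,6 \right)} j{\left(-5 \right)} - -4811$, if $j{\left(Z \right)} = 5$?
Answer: $4801$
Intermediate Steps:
$x{\left(O,n \right)} = -2$ ($x{\left(O,n \right)} = -3 + 1 = -2$)
$x{\left(\left(-1\right) \left(-3\right) 6,6 \right)} j{\left(-5 \right)} - -4811 = \left(-2\right) 5 - -4811 = -10 + 4811 = 4801$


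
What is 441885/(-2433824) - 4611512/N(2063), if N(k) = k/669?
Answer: -7508595052891827/5020978912 ≈ -1.4954e+6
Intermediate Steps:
N(k) = k/669 (N(k) = k*(1/669) = k/669)
441885/(-2433824) - 4611512/N(2063) = 441885/(-2433824) - 4611512/((1/669)*2063) = 441885*(-1/2433824) - 4611512/2063/669 = -441885/2433824 - 4611512*669/2063 = -441885/2433824 - 3085101528/2063 = -7508595052891827/5020978912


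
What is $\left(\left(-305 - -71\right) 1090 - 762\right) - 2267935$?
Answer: $-2523757$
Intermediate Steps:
$\left(\left(-305 - -71\right) 1090 - 762\right) - 2267935 = \left(\left(-305 + 71\right) 1090 - 762\right) - 2267935 = \left(\left(-234\right) 1090 - 762\right) - 2267935 = \left(-255060 - 762\right) - 2267935 = -255822 - 2267935 = -2523757$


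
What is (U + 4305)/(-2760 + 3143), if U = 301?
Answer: 4606/383 ≈ 12.026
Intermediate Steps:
(U + 4305)/(-2760 + 3143) = (301 + 4305)/(-2760 + 3143) = 4606/383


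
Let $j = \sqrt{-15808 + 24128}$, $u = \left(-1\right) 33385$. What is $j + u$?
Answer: $-33385 + 8 \sqrt{130} \approx -33294.0$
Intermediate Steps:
$u = -33385$
$j = 8 \sqrt{130}$ ($j = \sqrt{8320} = 8 \sqrt{130} \approx 91.214$)
$j + u = 8 \sqrt{130} - 33385 = -33385 + 8 \sqrt{130}$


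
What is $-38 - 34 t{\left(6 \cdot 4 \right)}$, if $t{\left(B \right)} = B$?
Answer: $-854$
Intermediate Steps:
$-38 - 34 t{\left(6 \cdot 4 \right)} = -38 - 34 \cdot 6 \cdot 4 = -38 - 816 = -854$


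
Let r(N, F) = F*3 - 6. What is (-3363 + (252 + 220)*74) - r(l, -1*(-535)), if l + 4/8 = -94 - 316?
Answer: 29966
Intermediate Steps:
l = -821/2 (l = -½ + (-94 - 316) = -½ - 410 = -821/2 ≈ -410.50)
r(N, F) = -6 + 3*F (r(N, F) = 3*F - 6 = -6 + 3*F)
(-3363 + (252 + 220)*74) - r(l, -1*(-535)) = (-3363 + (252 + 220)*74) - (-6 + 3*(-1*(-535))) = (-3363 + 472*74) - (-6 + 3*535) = (-3363 + 34928) - (-6 + 1605) = 31565 - 1*1599 = 31565 - 1599 = 29966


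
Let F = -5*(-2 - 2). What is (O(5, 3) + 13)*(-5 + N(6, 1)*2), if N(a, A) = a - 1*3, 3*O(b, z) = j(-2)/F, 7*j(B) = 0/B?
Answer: 13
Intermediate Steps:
j(B) = 0 (j(B) = (0/B)/7 = (1/7)*0 = 0)
F = 20 (F = -5*(-4) = 20)
O(b, z) = 0 (O(b, z) = (0/20)/3 = (0*(1/20))/3 = (1/3)*0 = 0)
N(a, A) = -3 + a (N(a, A) = a - 3 = -3 + a)
(O(5, 3) + 13)*(-5 + N(6, 1)*2) = (0 + 13)*(-5 + (-3 + 6)*2) = 13*(-5 + 3*2) = 13*(-5 + 6) = 13*1 = 13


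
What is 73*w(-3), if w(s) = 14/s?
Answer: -1022/3 ≈ -340.67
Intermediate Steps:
73*w(-3) = 73*(14/(-3)) = 73*(14*(-⅓)) = 73*(-14/3) = -1022/3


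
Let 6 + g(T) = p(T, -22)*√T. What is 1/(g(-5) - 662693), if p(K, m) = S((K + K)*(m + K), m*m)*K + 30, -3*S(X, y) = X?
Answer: -662699/439171116601 - 480*I*√5/439171116601 ≈ -1.509e-6 - 2.444e-9*I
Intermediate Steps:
S(X, y) = -X/3
p(K, m) = 30 - 2*K²*(K + m)/3 (p(K, m) = (-(K + K)*(m + K)/3)*K + 30 = (-2*K*(K + m)/3)*K + 30 = -2*K²*(K + m)/3 + 30 = 30 - 2*K²*(K + m)/3)
g(T) = -6 + √T*(30 - 2*T²*(-22 + T)/3) (g(T) = -6 + (30 - 2*T²*(T - 22)/3)*√T = -6 + (30 - 2*T²*(-22 + T)/3)*√T = -6 + √T*(30 - 2*T²*(-22 + T)/3))
1/(g(-5) - 662693) = 1/((-6 + 2*√(-5)*(45 + (-5)²*(22 - 1*(-5)))/3) - 662693) = 1/((-6 + 2*(I*√5)*(45 + 25*(22 + 5))/3) - 662693) = 1/((-6 + 2*(I*√5)*(45 + 25*27)/3) - 662693) = 1/((-6 + 2*(I*√5)*(45 + 675)/3) - 662693) = 1/((-6 + (⅔)*(I*√5)*720) - 662693) = 1/((-6 + 480*I*√5) - 662693) = 1/(-662699 + 480*I*√5)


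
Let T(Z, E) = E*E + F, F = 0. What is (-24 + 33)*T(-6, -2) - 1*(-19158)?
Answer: 19194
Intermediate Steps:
T(Z, E) = E**2 (T(Z, E) = E*E + 0 = E**2 + 0 = E**2)
(-24 + 33)*T(-6, -2) - 1*(-19158) = (-24 + 33)*(-2)**2 - 1*(-19158) = 9*4 + 19158 = 36 + 19158 = 19194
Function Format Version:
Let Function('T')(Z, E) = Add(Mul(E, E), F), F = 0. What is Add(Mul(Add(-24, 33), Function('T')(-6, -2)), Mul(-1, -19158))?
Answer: 19194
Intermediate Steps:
Function('T')(Z, E) = Pow(E, 2) (Function('T')(Z, E) = Add(Mul(E, E), 0) = Add(Pow(E, 2), 0) = Pow(E, 2))
Add(Mul(Add(-24, 33), Function('T')(-6, -2)), Mul(-1, -19158)) = Add(Mul(Add(-24, 33), Pow(-2, 2)), Mul(-1, -19158)) = Add(Mul(9, 4), 19158) = Add(36, 19158) = 19194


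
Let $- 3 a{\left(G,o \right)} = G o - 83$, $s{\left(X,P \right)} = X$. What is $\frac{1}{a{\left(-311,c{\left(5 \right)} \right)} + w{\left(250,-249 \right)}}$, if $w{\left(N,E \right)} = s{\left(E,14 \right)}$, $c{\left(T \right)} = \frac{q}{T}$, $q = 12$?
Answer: $\frac{15}{412} \approx 0.036408$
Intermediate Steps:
$c{\left(T \right)} = \frac{12}{T}$
$w{\left(N,E \right)} = E$
$a{\left(G,o \right)} = \frac{83}{3} - \frac{G o}{3}$ ($a{\left(G,o \right)} = - \frac{G o - 83}{3} = - \frac{-83 + G o}{3} = \frac{83}{3} - \frac{G o}{3}$)
$\frac{1}{a{\left(-311,c{\left(5 \right)} \right)} + w{\left(250,-249 \right)}} = \frac{1}{\left(\frac{83}{3} - - \frac{311 \cdot \frac{12}{5}}{3}\right) - 249} = \frac{1}{\left(\frac{83}{3} - - \frac{311 \cdot 12 \cdot \frac{1}{5}}{3}\right) - 249} = \frac{1}{\left(\frac{83}{3} - \left(- \frac{311}{3}\right) \frac{12}{5}\right) - 249} = \frac{1}{\left(\frac{83}{3} + \frac{1244}{5}\right) - 249} = \frac{1}{\frac{4147}{15} - 249} = \frac{1}{\frac{412}{15}} = \frac{15}{412}$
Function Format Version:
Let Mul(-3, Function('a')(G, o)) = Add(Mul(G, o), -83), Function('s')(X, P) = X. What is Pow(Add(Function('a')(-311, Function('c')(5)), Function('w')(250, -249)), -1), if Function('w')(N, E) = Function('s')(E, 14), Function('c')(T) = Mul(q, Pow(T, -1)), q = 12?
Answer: Rational(15, 412) ≈ 0.036408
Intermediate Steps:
Function('c')(T) = Mul(12, Pow(T, -1))
Function('w')(N, E) = E
Function('a')(G, o) = Add(Rational(83, 3), Mul(Rational(-1, 3), G, o)) (Function('a')(G, o) = Mul(Rational(-1, 3), Add(Mul(G, o), -83)) = Mul(Rational(-1, 3), Add(-83, Mul(G, o))) = Add(Rational(83, 3), Mul(Rational(-1, 3), G, o)))
Pow(Add(Function('a')(-311, Function('c')(5)), Function('w')(250, -249)), -1) = Pow(Add(Add(Rational(83, 3), Mul(Rational(-1, 3), -311, Mul(12, Pow(5, -1)))), -249), -1) = Pow(Add(Add(Rational(83, 3), Mul(Rational(-1, 3), -311, Mul(12, Rational(1, 5)))), -249), -1) = Pow(Add(Add(Rational(83, 3), Mul(Rational(-1, 3), -311, Rational(12, 5))), -249), -1) = Pow(Add(Add(Rational(83, 3), Rational(1244, 5)), -249), -1) = Pow(Add(Rational(4147, 15), -249), -1) = Pow(Rational(412, 15), -1) = Rational(15, 412)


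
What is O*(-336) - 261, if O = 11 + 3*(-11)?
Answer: 7131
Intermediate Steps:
O = -22 (O = 11 - 33 = -22)
O*(-336) - 261 = -22*(-336) - 261 = 7392 - 261 = 7131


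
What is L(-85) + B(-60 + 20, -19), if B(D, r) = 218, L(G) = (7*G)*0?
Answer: 218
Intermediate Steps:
L(G) = 0
L(-85) + B(-60 + 20, -19) = 0 + 218 = 218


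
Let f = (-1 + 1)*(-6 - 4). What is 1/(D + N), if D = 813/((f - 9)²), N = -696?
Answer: -27/18521 ≈ -0.0014578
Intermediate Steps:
f = 0 (f = 0*(-10) = 0)
D = 271/27 (D = 813/((0 - 9)²) = 813/((-9)²) = 813/81 = 813*(1/81) = 271/27 ≈ 10.037)
1/(D + N) = 1/(271/27 - 696) = 1/(-18521/27) = -27/18521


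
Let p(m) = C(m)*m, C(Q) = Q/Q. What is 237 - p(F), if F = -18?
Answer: 255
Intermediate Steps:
C(Q) = 1
p(m) = m (p(m) = 1*m = m)
237 - p(F) = 237 - 1*(-18) = 237 + 18 = 255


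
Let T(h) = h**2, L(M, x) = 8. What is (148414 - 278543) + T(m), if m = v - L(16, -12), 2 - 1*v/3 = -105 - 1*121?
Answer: 326847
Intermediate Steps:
v = 684 (v = 6 - 3*(-105 - 1*121) = 6 - 3*(-105 - 121) = 6 - 3*(-226) = 6 + 678 = 684)
m = 676 (m = 684 - 1*8 = 684 - 8 = 676)
(148414 - 278543) + T(m) = (148414 - 278543) + 676**2 = -130129 + 456976 = 326847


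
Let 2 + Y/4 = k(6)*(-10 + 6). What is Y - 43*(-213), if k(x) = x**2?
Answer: 8575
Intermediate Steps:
Y = -584 (Y = -8 + 4*(6**2*(-10 + 6)) = -8 + 4*(36*(-4)) = -8 + 4*(-144) = -8 - 576 = -584)
Y - 43*(-213) = -584 - 43*(-213) = -584 + 9159 = 8575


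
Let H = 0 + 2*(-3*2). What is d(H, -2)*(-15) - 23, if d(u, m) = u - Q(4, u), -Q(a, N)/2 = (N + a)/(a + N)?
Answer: 127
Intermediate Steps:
H = -12 (H = 0 + 2*(-6) = 0 - 12 = -12)
Q(a, N) = -2 (Q(a, N) = -2*(N + a)/(a + N) = -2*(N + a)/(N + a) = -2*1 = -2)
d(u, m) = 2 + u (d(u, m) = u - 1*(-2) = u + 2 = 2 + u)
d(H, -2)*(-15) - 23 = (2 - 12)*(-15) - 23 = -10*(-15) - 23 = 150 - 23 = 127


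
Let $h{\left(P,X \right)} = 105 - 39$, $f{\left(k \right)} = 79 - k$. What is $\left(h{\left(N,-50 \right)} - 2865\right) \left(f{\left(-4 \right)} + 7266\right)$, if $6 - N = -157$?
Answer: $-20569851$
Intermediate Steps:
$N = 163$ ($N = 6 - -157 = 6 + 157 = 163$)
$h{\left(P,X \right)} = 66$
$\left(h{\left(N,-50 \right)} - 2865\right) \left(f{\left(-4 \right)} + 7266\right) = \left(66 - 2865\right) \left(\left(79 - -4\right) + 7266\right) = - 2799 \left(\left(79 + 4\right) + 7266\right) = - 2799 \left(83 + 7266\right) = \left(-2799\right) 7349 = -20569851$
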